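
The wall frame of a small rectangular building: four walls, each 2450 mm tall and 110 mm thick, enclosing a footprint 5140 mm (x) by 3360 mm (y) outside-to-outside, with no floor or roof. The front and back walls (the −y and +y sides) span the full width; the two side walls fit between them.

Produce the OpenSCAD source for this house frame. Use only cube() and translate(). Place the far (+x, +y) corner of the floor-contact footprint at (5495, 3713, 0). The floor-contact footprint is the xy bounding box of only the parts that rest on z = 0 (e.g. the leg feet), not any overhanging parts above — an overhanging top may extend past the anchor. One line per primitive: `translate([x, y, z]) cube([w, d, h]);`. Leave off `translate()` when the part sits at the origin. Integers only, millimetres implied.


translate([355, 353, 0]) cube([5140, 110, 2450]);
translate([355, 3603, 0]) cube([5140, 110, 2450]);
translate([355, 463, 0]) cube([110, 3140, 2450]);
translate([5385, 463, 0]) cube([110, 3140, 2450]);


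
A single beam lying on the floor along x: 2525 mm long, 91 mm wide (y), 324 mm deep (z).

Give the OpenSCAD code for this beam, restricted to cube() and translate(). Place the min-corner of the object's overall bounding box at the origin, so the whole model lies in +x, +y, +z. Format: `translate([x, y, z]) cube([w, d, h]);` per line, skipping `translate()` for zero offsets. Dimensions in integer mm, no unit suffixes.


cube([2525, 91, 324]);


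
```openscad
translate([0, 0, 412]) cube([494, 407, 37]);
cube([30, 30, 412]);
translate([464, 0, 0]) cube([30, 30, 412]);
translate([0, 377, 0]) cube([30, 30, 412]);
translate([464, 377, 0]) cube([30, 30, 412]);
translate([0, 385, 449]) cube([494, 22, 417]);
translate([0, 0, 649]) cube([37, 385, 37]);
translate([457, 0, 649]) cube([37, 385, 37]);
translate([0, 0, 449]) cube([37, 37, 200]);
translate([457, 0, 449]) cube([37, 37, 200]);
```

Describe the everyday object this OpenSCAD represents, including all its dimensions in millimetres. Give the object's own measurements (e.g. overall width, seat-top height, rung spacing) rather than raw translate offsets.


A chair. The seat is a 494×407×37 mm slab with its top at z = 449 mm, on four 30×30 mm corner legs (flush with the seat edges, standing on z = 0). A flat backrest 22 mm thick, 417 mm tall, spans the full seat width and rises from the seat top along its +y edge, rear face flush with the rear of the seat. Two armrests of 37×37 mm section run along each side from the seat's front edge to the front of the backrest, top faces 237 mm above the seat top and outer faces flush with the seat's x-edges; a 37×37 mm post under the front of each armrest stands on the seat at the front corner.


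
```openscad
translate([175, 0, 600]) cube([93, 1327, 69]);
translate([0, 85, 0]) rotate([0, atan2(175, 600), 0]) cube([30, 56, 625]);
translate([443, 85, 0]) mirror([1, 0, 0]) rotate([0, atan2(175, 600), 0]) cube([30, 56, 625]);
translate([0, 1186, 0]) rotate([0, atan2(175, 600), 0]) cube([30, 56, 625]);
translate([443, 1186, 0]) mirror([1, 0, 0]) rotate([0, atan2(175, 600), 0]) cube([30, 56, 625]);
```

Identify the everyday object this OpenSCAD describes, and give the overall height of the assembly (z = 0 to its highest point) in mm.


A sawhorse. The overall height is 669 mm.

A beam across two mirrored pairs of raked legs — a sawhorse. The beam's underside is at z = 600 (matching the legs' vertical rise in atan2(175, 600)) and the beam is 69 mm tall, so its top is at 600 + 69 = 669 mm. The raked legs top out at the beam's underside, so that is the highest point.


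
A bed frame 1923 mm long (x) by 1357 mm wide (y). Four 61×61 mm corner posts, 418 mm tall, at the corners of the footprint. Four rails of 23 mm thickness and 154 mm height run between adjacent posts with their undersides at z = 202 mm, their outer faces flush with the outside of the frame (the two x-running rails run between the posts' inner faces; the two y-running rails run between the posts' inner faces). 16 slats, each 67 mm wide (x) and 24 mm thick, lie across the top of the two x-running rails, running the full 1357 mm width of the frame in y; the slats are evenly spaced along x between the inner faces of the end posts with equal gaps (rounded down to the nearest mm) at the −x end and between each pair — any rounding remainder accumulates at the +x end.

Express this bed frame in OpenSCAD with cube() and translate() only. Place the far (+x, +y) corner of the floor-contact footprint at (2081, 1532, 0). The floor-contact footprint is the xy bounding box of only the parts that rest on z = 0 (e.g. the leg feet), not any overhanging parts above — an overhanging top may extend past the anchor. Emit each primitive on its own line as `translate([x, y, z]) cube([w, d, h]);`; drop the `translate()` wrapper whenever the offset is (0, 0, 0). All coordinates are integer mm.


// slat z = rail_z + rail_h = 202 + 154 = 356
// slat gap = ⌊(1801 − 16·67) / 17⌋ = 42
translate([158, 175, 0]) cube([61, 61, 418]);
translate([158, 1471, 0]) cube([61, 61, 418]);
translate([2020, 175, 0]) cube([61, 61, 418]);
translate([2020, 1471, 0]) cube([61, 61, 418]);
translate([219, 175, 202]) cube([1801, 23, 154]);
translate([219, 1509, 202]) cube([1801, 23, 154]);
translate([158, 236, 202]) cube([23, 1235, 154]);
translate([2058, 236, 202]) cube([23, 1235, 154]);
translate([261, 175, 356]) cube([67, 1357, 24]);
translate([370, 175, 356]) cube([67, 1357, 24]);
translate([479, 175, 356]) cube([67, 1357, 24]);
translate([588, 175, 356]) cube([67, 1357, 24]);
translate([697, 175, 356]) cube([67, 1357, 24]);
translate([806, 175, 356]) cube([67, 1357, 24]);
translate([915, 175, 356]) cube([67, 1357, 24]);
translate([1024, 175, 356]) cube([67, 1357, 24]);
translate([1133, 175, 356]) cube([67, 1357, 24]);
translate([1242, 175, 356]) cube([67, 1357, 24]);
translate([1351, 175, 356]) cube([67, 1357, 24]);
translate([1460, 175, 356]) cube([67, 1357, 24]);
translate([1569, 175, 356]) cube([67, 1357, 24]);
translate([1678, 175, 356]) cube([67, 1357, 24]);
translate([1787, 175, 356]) cube([67, 1357, 24]);
translate([1896, 175, 356]) cube([67, 1357, 24]);


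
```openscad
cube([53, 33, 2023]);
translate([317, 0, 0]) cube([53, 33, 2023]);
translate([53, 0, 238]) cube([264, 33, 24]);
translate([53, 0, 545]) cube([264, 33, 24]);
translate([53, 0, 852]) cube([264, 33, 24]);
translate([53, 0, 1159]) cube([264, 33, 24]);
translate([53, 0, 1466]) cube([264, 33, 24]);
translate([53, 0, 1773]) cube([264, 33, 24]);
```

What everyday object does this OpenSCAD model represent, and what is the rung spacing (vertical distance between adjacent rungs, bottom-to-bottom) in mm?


A ladder. The rung spacing is 307 mm.

Two tall 53×33 posts with 6 short bars between them — a ladder. Adjacent rungs sit at z = 238 and z = 545, so the spacing is 545 − 238 = 307 mm.


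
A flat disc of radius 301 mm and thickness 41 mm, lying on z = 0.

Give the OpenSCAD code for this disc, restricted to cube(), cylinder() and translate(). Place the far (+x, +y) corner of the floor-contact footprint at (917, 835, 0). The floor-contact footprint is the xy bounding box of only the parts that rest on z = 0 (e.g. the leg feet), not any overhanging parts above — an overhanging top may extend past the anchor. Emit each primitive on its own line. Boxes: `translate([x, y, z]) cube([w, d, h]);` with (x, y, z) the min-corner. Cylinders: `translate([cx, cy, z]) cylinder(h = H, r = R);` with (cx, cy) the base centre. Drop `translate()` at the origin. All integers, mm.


translate([616, 534, 0]) cylinder(h = 41, r = 301);


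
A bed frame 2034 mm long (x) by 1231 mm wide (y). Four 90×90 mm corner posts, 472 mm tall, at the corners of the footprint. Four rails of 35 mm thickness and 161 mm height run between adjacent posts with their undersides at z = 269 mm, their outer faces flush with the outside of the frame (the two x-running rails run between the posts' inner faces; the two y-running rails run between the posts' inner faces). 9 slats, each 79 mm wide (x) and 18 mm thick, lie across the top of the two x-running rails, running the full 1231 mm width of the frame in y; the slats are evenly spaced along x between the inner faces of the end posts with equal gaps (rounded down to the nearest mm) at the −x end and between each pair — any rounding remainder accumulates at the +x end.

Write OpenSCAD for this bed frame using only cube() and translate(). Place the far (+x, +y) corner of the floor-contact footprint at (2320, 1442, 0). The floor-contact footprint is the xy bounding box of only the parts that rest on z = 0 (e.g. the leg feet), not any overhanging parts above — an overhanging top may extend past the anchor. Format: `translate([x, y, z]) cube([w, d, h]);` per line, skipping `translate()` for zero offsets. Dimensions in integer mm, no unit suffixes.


// slat z = rail_z + rail_h = 269 + 161 = 430
// slat gap = ⌊(1854 − 9·79) / 10⌋ = 114
translate([286, 211, 0]) cube([90, 90, 472]);
translate([286, 1352, 0]) cube([90, 90, 472]);
translate([2230, 211, 0]) cube([90, 90, 472]);
translate([2230, 1352, 0]) cube([90, 90, 472]);
translate([376, 211, 269]) cube([1854, 35, 161]);
translate([376, 1407, 269]) cube([1854, 35, 161]);
translate([286, 301, 269]) cube([35, 1051, 161]);
translate([2285, 301, 269]) cube([35, 1051, 161]);
translate([490, 211, 430]) cube([79, 1231, 18]);
translate([683, 211, 430]) cube([79, 1231, 18]);
translate([876, 211, 430]) cube([79, 1231, 18]);
translate([1069, 211, 430]) cube([79, 1231, 18]);
translate([1262, 211, 430]) cube([79, 1231, 18]);
translate([1455, 211, 430]) cube([79, 1231, 18]);
translate([1648, 211, 430]) cube([79, 1231, 18]);
translate([1841, 211, 430]) cube([79, 1231, 18]);
translate([2034, 211, 430]) cube([79, 1231, 18]);


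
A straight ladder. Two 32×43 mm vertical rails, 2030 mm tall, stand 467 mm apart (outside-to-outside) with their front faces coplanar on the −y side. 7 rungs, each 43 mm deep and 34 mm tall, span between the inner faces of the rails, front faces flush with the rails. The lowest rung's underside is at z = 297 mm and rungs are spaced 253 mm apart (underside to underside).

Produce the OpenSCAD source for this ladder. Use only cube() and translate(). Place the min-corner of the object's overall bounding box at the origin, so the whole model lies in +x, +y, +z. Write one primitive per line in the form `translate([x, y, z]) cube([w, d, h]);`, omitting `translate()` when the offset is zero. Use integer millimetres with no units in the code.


cube([32, 43, 2030]);
translate([435, 0, 0]) cube([32, 43, 2030]);
translate([32, 0, 297]) cube([403, 43, 34]);
translate([32, 0, 550]) cube([403, 43, 34]);
translate([32, 0, 803]) cube([403, 43, 34]);
translate([32, 0, 1056]) cube([403, 43, 34]);
translate([32, 0, 1309]) cube([403, 43, 34]);
translate([32, 0, 1562]) cube([403, 43, 34]);
translate([32, 0, 1815]) cube([403, 43, 34]);


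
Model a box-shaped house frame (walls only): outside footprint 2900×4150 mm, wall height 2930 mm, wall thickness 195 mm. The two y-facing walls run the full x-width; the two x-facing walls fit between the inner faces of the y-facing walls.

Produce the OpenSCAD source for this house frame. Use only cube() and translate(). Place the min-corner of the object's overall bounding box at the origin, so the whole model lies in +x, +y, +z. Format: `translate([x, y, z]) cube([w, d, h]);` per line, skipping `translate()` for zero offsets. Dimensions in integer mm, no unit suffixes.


cube([2900, 195, 2930]);
translate([0, 3955, 0]) cube([2900, 195, 2930]);
translate([0, 195, 0]) cube([195, 3760, 2930]);
translate([2705, 195, 0]) cube([195, 3760, 2930]);


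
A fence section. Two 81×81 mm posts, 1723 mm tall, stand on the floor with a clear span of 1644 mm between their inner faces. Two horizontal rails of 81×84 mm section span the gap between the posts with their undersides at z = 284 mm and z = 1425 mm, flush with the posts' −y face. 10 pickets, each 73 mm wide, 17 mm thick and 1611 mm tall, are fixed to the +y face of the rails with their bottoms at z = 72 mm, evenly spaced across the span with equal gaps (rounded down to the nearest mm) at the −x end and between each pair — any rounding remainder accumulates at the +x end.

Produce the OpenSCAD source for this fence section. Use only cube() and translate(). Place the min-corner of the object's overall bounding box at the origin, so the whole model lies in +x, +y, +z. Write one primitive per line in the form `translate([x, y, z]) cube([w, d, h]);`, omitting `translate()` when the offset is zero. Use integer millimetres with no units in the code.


cube([81, 81, 1723]);
translate([1725, 0, 0]) cube([81, 81, 1723]);
translate([81, 0, 284]) cube([1644, 81, 84]);
translate([81, 0, 1425]) cube([1644, 81, 84]);
translate([164, 81, 72]) cube([73, 17, 1611]);
translate([320, 81, 72]) cube([73, 17, 1611]);
translate([476, 81, 72]) cube([73, 17, 1611]);
translate([632, 81, 72]) cube([73, 17, 1611]);
translate([788, 81, 72]) cube([73, 17, 1611]);
translate([944, 81, 72]) cube([73, 17, 1611]);
translate([1100, 81, 72]) cube([73, 17, 1611]);
translate([1256, 81, 72]) cube([73, 17, 1611]);
translate([1412, 81, 72]) cube([73, 17, 1611]);
translate([1568, 81, 72]) cube([73, 17, 1611]);


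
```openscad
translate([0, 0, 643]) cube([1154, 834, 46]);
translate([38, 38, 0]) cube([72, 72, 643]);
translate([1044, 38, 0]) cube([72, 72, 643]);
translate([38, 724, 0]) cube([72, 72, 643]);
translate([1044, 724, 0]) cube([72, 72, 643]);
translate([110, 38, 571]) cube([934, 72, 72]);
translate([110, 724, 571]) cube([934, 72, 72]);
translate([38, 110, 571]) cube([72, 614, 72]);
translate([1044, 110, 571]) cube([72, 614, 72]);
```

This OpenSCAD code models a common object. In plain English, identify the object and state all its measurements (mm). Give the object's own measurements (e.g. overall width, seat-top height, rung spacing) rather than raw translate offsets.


A table: top 1154 mm (x) × 834 mm (y), 46 mm thick, upper face at z = 689 mm, on four 72×72 mm square legs, each inset 38 mm from the nearest pair of top edges from z = 0 to the bottom of the top. Four apron rails, 72 mm thick and 72 mm tall, run between adjacent legs with their top edges flush with the underside of the top and their outer faces flush with the legs' outer faces.


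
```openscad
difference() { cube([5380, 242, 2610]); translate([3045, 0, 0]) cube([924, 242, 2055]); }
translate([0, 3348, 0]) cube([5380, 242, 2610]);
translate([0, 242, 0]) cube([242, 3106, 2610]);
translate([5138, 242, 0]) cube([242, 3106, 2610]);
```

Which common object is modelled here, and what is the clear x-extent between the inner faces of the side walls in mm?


A single room. The interior width is 4896 mm.

Four walls enclosing a rectangle with a door in the front wall — a room. Outside width 5380 minus two 242 mm walls gives 4896 mm.


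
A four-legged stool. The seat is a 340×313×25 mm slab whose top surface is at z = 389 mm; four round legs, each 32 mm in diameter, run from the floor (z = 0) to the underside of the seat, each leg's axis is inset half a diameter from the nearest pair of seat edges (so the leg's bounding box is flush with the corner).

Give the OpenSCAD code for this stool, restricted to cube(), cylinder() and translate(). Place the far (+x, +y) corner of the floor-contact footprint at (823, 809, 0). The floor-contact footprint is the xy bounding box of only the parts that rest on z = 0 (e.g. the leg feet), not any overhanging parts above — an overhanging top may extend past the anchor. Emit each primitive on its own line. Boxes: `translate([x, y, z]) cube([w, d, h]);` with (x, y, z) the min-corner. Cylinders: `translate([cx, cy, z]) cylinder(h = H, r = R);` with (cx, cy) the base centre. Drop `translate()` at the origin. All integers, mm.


translate([483, 496, 364]) cube([340, 313, 25]);
translate([499, 512, 0]) cylinder(h = 364, r = 16);
translate([807, 512, 0]) cylinder(h = 364, r = 16);
translate([499, 793, 0]) cylinder(h = 364, r = 16);
translate([807, 793, 0]) cylinder(h = 364, r = 16);


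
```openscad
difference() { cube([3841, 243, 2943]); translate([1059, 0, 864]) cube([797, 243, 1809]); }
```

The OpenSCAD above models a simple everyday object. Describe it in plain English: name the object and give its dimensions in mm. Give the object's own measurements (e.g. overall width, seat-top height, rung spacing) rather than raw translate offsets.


A wall 3841 mm long (x), 243 mm thick (y), 2943 mm tall, with a rectangular window opening cut through it. The opening is 797 mm wide and 1809 mm tall; its sill is at z = 864 mm and its near (−x) edge is 1059 mm from the wall's −x end. The opening passes through the full wall thickness.


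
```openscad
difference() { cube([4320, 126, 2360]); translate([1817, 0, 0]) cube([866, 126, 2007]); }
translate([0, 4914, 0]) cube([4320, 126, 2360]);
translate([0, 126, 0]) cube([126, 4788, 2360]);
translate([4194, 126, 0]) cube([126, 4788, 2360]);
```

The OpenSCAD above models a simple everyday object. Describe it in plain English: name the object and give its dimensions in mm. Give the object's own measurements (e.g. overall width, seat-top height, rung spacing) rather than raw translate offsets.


A single room: four walls, each 2360 mm tall and 126 mm thick, enclosing an outside footprint 4320×5040 mm (x × y), no floor or roof. The front and back walls (−y and +y sides) run the full x-width; the side walls fit between their inner faces. A door opening 866 mm wide and 2007 mm tall is cut through the front wall from the floor up, its −x edge 1817 mm from the wall's −x end.


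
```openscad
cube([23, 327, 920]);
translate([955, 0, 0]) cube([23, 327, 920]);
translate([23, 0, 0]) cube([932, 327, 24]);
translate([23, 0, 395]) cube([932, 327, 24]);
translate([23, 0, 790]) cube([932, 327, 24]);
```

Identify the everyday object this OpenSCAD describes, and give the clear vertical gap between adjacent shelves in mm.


A bookshelf. The clear shelf gap is 371 mm.

Two tall side panels with 3 horizontal boards between them — a bookshelf. The first two shelf undersides are at z = 0 and z = 395; with shelf thickness 24, the clear gap is 395 − 0 − 24 = 371 mm.


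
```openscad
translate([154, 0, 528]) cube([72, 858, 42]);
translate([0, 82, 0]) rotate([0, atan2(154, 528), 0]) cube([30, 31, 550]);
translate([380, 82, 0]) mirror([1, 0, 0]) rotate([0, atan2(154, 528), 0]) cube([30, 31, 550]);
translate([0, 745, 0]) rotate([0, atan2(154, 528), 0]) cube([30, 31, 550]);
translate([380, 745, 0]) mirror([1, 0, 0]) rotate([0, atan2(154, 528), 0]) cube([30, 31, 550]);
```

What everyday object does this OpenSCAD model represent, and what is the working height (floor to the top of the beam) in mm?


A sawhorse. The overall height is 570 mm.

A beam across two mirrored pairs of raked legs — a sawhorse. The beam's underside is at z = 528 (matching the legs' vertical rise in atan2(154, 528)) and the beam is 42 mm tall, so its top is at 528 + 42 = 570 mm. The raked legs top out at the beam's underside, so that is the highest point.


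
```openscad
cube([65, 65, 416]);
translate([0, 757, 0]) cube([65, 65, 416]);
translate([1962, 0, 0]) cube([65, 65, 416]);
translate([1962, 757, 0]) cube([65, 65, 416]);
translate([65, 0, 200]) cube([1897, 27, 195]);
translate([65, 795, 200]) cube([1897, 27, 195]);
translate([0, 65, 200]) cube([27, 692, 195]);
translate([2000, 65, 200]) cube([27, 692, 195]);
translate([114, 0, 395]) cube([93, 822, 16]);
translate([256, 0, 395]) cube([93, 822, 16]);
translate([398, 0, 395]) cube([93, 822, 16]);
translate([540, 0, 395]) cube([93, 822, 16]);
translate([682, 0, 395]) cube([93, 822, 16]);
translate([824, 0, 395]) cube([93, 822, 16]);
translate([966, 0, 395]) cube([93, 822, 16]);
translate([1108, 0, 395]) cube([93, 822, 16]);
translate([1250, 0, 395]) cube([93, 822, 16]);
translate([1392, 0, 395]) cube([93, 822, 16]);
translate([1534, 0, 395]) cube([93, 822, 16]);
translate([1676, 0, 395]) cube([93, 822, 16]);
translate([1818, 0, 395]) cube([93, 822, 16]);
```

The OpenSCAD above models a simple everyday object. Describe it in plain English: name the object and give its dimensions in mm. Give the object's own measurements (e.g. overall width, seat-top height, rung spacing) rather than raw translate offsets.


A bed frame 2027 mm long (x) by 822 mm wide (y). Four 65×65 mm corner posts, 416 mm tall, at the corners of the footprint. Four rails of 27 mm thickness and 195 mm height run between adjacent posts with their undersides at z = 200 mm, their outer faces flush with the outside of the frame (the two x-running rails run between the posts' inner faces; the two y-running rails run between the posts' inner faces). 13 slats, each 93 mm wide (x) and 16 mm thick, lie across the top of the two x-running rails, running the full 822 mm width of the frame in y; along x they sit between the end posts with a 49 mm gap after the −x posts and between neighbouring slats, leaving 51 mm before the +x posts.


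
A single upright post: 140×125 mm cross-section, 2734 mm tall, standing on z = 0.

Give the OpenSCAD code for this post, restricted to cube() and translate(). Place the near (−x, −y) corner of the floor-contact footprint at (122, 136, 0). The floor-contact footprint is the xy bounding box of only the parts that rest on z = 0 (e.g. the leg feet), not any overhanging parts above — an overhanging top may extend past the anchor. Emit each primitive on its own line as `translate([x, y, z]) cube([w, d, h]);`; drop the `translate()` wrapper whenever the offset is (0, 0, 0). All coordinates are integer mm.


translate([122, 136, 0]) cube([140, 125, 2734]);


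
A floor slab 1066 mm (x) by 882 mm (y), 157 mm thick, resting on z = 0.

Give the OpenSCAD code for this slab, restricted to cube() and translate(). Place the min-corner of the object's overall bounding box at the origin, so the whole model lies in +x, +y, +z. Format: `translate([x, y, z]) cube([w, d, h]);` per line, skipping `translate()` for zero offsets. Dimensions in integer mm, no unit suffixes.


cube([1066, 882, 157]);


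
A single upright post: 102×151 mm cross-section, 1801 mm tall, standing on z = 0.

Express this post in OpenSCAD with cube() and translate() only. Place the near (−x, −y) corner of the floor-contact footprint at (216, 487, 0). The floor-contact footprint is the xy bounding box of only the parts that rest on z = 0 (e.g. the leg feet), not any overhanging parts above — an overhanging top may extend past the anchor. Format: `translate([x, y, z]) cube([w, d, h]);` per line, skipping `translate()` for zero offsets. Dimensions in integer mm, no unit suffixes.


translate([216, 487, 0]) cube([102, 151, 1801]);


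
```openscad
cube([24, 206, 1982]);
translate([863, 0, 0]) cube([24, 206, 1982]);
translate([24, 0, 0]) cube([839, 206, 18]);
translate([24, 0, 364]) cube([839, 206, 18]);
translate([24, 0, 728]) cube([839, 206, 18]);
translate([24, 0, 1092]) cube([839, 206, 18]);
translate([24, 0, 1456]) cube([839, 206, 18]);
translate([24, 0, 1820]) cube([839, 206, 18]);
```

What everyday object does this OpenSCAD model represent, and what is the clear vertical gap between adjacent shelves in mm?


A bookshelf. The clear shelf gap is 346 mm.

Two tall side panels with 6 horizontal boards between them — a bookshelf. The first two shelf undersides are at z = 0 and z = 364; with shelf thickness 18, the clear gap is 364 − 0 − 18 = 346 mm.


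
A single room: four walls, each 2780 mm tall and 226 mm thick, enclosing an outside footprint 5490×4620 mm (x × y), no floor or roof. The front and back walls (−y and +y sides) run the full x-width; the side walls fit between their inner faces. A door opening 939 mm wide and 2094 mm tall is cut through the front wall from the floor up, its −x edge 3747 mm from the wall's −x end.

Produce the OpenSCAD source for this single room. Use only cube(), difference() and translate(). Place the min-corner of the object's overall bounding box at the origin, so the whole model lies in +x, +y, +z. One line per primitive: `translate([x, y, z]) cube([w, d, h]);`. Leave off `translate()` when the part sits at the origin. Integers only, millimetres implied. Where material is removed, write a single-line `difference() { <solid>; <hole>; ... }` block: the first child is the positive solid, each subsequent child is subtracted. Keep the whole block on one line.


difference() { cube([5490, 226, 2780]); translate([3747, 0, 0]) cube([939, 226, 2094]); }
translate([0, 4394, 0]) cube([5490, 226, 2780]);
translate([0, 226, 0]) cube([226, 4168, 2780]);
translate([5264, 226, 0]) cube([226, 4168, 2780]);


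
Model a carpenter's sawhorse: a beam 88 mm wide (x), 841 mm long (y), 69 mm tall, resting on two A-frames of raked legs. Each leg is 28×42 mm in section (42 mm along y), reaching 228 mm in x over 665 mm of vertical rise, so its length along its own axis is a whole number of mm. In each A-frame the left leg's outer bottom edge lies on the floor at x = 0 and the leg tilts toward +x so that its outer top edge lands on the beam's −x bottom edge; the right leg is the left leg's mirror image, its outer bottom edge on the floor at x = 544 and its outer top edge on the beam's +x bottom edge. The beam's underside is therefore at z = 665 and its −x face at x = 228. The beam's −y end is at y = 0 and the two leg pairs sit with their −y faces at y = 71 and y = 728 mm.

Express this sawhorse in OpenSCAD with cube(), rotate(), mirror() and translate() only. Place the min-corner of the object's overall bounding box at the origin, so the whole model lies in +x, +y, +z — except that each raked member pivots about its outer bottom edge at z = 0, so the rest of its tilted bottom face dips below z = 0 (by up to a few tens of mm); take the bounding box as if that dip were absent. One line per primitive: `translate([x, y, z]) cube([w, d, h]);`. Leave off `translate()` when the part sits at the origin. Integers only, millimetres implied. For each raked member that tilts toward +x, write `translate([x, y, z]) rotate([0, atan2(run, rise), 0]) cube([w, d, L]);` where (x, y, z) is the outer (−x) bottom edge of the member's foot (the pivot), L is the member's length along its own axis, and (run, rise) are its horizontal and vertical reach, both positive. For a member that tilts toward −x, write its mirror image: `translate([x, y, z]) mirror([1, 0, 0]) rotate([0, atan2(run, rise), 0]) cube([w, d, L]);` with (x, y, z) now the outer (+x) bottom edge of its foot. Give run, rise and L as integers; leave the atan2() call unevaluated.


translate([228, 0, 665]) cube([88, 841, 69]);
translate([0, 71, 0]) rotate([0, atan2(228, 665), 0]) cube([28, 42, 703]);
translate([544, 71, 0]) mirror([1, 0, 0]) rotate([0, atan2(228, 665), 0]) cube([28, 42, 703]);
translate([0, 728, 0]) rotate([0, atan2(228, 665), 0]) cube([28, 42, 703]);
translate([544, 728, 0]) mirror([1, 0, 0]) rotate([0, atan2(228, 665), 0]) cube([28, 42, 703]);


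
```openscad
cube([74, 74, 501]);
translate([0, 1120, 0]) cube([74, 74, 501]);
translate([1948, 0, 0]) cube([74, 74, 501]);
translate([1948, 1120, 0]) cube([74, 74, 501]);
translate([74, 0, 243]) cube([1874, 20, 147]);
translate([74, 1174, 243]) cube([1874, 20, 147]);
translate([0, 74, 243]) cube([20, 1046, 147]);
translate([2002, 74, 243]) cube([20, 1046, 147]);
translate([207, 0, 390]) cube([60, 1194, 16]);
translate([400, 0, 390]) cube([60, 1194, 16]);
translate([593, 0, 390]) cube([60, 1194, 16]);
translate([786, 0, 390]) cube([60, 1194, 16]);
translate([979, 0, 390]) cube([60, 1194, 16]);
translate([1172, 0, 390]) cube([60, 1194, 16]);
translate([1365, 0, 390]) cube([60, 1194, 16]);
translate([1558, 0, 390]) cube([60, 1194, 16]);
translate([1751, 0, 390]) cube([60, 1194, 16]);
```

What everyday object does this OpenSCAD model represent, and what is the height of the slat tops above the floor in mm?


A bed frame. The slat-top height is 406 mm.

Four posts, four rails, and a row of slats — a bed frame. Slats sit on the rails at z = 243 + 147 = 390; with slat thickness 16, the top is 406 mm.


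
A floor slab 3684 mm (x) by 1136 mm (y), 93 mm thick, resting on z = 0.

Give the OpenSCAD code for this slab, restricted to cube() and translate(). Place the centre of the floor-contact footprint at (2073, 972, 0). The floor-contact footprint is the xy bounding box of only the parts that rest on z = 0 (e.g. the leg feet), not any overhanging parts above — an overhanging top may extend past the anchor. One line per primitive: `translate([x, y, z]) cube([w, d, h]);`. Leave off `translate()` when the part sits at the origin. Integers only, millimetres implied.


translate([231, 404, 0]) cube([3684, 1136, 93]);


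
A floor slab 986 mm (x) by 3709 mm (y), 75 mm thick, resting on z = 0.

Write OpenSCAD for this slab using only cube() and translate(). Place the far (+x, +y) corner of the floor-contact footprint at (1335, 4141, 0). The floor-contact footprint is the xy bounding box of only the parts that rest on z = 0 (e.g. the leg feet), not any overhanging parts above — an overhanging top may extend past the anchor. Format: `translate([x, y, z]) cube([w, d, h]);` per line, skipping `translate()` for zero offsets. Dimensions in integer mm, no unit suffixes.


translate([349, 432, 0]) cube([986, 3709, 75]);


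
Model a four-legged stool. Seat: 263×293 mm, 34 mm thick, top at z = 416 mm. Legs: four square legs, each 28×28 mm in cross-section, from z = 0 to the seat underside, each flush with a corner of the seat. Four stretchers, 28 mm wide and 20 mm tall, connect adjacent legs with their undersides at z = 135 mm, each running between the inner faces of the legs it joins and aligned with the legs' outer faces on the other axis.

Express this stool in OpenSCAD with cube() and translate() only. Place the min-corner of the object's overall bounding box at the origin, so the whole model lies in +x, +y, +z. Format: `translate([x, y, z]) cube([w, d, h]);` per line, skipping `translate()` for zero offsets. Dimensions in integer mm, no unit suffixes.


translate([0, 0, 382]) cube([263, 293, 34]);
cube([28, 28, 382]);
translate([235, 0, 0]) cube([28, 28, 382]);
translate([0, 265, 0]) cube([28, 28, 382]);
translate([235, 265, 0]) cube([28, 28, 382]);
translate([28, 0, 135]) cube([207, 28, 20]);
translate([28, 265, 135]) cube([207, 28, 20]);
translate([0, 28, 135]) cube([28, 237, 20]);
translate([235, 28, 135]) cube([28, 237, 20]);


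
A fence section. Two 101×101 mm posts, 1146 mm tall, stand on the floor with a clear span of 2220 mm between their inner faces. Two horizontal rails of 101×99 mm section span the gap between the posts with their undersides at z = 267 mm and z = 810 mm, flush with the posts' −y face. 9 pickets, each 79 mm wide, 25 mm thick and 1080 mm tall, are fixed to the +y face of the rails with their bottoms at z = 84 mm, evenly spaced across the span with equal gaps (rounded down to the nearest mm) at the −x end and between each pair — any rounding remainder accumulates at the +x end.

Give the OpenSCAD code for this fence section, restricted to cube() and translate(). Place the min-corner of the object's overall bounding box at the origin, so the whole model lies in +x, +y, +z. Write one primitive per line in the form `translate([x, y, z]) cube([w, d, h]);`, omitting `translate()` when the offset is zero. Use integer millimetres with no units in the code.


cube([101, 101, 1146]);
translate([2321, 0, 0]) cube([101, 101, 1146]);
translate([101, 0, 267]) cube([2220, 101, 99]);
translate([101, 0, 810]) cube([2220, 101, 99]);
translate([251, 101, 84]) cube([79, 25, 1080]);
translate([480, 101, 84]) cube([79, 25, 1080]);
translate([709, 101, 84]) cube([79, 25, 1080]);
translate([938, 101, 84]) cube([79, 25, 1080]);
translate([1167, 101, 84]) cube([79, 25, 1080]);
translate([1396, 101, 84]) cube([79, 25, 1080]);
translate([1625, 101, 84]) cube([79, 25, 1080]);
translate([1854, 101, 84]) cube([79, 25, 1080]);
translate([2083, 101, 84]) cube([79, 25, 1080]);


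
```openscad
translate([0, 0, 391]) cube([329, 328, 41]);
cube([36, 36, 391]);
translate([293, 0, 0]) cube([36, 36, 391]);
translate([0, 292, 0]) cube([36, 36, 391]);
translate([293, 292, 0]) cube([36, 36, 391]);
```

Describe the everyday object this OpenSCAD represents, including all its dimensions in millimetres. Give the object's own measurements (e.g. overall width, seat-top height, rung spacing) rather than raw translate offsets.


A four-legged stool. The seat is a 329×328×41 mm slab whose top surface is at z = 432 mm; four square legs, each 36×36 mm in cross-section, run from the floor (z = 0) to the underside of the seat, each flush with a corner of the seat.


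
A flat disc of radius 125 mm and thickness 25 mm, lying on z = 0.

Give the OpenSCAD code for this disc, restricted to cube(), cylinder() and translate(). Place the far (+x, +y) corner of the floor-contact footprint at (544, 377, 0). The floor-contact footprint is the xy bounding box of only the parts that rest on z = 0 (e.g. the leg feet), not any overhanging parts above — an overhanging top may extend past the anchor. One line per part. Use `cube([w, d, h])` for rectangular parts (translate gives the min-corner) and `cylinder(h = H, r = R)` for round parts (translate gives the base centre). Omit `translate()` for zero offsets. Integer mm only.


translate([419, 252, 0]) cylinder(h = 25, r = 125);


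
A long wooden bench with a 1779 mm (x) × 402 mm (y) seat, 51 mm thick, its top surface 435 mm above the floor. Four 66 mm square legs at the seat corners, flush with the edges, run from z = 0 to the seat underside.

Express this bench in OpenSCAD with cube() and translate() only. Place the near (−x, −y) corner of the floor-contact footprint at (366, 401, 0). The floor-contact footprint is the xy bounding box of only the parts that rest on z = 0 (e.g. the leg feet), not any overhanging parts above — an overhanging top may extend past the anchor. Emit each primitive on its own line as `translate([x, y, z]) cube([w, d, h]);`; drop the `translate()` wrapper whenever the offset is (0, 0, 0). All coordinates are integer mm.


translate([366, 401, 384]) cube([1779, 402, 51]);
translate([366, 401, 0]) cube([66, 66, 384]);
translate([366, 737, 0]) cube([66, 66, 384]);
translate([2079, 401, 0]) cube([66, 66, 384]);
translate([2079, 737, 0]) cube([66, 66, 384]);


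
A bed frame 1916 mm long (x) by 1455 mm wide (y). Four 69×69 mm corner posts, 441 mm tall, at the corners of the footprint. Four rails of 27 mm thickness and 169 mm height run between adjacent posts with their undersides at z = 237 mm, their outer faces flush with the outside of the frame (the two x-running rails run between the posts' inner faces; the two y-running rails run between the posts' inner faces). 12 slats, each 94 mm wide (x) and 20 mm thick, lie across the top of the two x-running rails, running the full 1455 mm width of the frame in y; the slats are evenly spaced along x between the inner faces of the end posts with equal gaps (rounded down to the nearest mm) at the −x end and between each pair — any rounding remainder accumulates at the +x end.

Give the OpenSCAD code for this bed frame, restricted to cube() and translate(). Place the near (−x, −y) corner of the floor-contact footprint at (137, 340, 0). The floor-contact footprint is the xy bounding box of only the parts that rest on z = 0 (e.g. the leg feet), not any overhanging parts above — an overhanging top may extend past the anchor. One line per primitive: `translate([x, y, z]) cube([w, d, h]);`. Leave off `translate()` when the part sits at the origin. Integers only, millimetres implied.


translate([137, 340, 0]) cube([69, 69, 441]);
translate([137, 1726, 0]) cube([69, 69, 441]);
translate([1984, 340, 0]) cube([69, 69, 441]);
translate([1984, 1726, 0]) cube([69, 69, 441]);
translate([206, 340, 237]) cube([1778, 27, 169]);
translate([206, 1768, 237]) cube([1778, 27, 169]);
translate([137, 409, 237]) cube([27, 1317, 169]);
translate([2026, 409, 237]) cube([27, 1317, 169]);
translate([256, 340, 406]) cube([94, 1455, 20]);
translate([400, 340, 406]) cube([94, 1455, 20]);
translate([544, 340, 406]) cube([94, 1455, 20]);
translate([688, 340, 406]) cube([94, 1455, 20]);
translate([832, 340, 406]) cube([94, 1455, 20]);
translate([976, 340, 406]) cube([94, 1455, 20]);
translate([1120, 340, 406]) cube([94, 1455, 20]);
translate([1264, 340, 406]) cube([94, 1455, 20]);
translate([1408, 340, 406]) cube([94, 1455, 20]);
translate([1552, 340, 406]) cube([94, 1455, 20]);
translate([1696, 340, 406]) cube([94, 1455, 20]);
translate([1840, 340, 406]) cube([94, 1455, 20]);


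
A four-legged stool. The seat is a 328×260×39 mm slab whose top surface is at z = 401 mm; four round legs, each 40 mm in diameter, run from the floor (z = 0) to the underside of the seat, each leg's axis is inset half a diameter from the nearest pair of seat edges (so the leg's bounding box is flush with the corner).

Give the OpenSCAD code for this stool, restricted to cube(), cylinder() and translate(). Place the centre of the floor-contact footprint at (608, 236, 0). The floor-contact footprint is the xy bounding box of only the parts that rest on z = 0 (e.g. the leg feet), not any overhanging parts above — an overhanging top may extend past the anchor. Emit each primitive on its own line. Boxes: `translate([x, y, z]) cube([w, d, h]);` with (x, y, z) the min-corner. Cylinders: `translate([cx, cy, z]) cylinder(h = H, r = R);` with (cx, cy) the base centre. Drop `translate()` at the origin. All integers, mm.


// leg_h = 401 - 39 = 362
translate([444, 106, 362]) cube([328, 260, 39]);
translate([464, 126, 0]) cylinder(h = 362, r = 20);
translate([752, 126, 0]) cylinder(h = 362, r = 20);
translate([464, 346, 0]) cylinder(h = 362, r = 20);
translate([752, 346, 0]) cylinder(h = 362, r = 20);


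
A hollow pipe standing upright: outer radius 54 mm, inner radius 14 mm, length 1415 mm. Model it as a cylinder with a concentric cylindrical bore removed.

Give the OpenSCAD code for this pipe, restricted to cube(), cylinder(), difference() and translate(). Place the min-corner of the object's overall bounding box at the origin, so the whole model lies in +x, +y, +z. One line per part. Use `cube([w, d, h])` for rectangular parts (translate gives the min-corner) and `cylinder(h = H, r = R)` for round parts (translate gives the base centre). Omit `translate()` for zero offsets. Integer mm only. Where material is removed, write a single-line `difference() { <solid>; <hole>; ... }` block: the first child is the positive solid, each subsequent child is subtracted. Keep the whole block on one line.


difference() { translate([54, 54, 0]) cylinder(h = 1415, r = 54); translate([54, 54, 0]) cylinder(h = 1415, r = 14); }


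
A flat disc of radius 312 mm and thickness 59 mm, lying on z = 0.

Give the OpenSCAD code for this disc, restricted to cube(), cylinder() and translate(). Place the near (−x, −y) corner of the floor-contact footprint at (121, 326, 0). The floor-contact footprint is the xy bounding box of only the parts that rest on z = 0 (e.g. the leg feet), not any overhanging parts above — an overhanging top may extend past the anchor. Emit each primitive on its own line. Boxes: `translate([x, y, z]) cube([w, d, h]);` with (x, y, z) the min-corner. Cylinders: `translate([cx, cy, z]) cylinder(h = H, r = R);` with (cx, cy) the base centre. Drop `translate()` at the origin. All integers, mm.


translate([433, 638, 0]) cylinder(h = 59, r = 312);


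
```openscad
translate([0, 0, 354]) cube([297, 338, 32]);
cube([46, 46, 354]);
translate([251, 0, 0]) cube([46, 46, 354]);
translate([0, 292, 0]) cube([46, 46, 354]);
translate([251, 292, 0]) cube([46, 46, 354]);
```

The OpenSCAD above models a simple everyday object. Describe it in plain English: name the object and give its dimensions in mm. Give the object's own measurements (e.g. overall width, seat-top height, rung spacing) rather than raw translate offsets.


A four-legged stool. The seat is a 297×338×32 mm slab whose top surface is at z = 386 mm; four square legs, each 46×46 mm in cross-section, run from the floor (z = 0) to the underside of the seat, each flush with a corner of the seat.
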